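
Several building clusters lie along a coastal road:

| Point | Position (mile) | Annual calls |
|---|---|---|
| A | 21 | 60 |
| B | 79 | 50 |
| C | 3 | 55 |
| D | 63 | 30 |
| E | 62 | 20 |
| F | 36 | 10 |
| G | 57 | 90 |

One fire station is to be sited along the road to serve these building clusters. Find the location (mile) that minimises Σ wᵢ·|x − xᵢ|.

For a sum of weighted absolute distances on a line, the optimum is the weighted median (not the mean). Total weight W = 315; half-weight = 157.5.
Sort by position and accumulate weight:
  mile 3 (C, w=55) → cum 55
  mile 21 (A, w=60) → cum 115
  mile 36 (F, w=10) → cum 125
  mile 57 (G, w=90) → cum 215  ≥ 157.5 → median here
  mile 62 (E, w=20) → cum 235
  mile 63 (D, w=30) → cum 265
  mile 79 (B, w=50) → cum 315
Optimal location: mile 57.

x = 57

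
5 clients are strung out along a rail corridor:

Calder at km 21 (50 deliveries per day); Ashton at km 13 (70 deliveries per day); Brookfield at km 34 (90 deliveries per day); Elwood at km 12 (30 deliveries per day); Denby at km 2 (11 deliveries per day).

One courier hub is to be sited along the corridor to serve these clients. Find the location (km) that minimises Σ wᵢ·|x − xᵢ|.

x = 21

For a sum of weighted absolute distances on a line, the optimum is the weighted median (not the mean). Total weight W = 251; half-weight = 125.5.
Sort by position and accumulate weight:
  km 2 (Denby, w=11) → cum 11
  km 12 (Elwood, w=30) → cum 41
  km 13 (Ashton, w=70) → cum 111
  km 21 (Calder, w=50) → cum 161  ≥ 125.5 → median here
  km 34 (Brookfield, w=90) → cum 251
Optimal location: km 21.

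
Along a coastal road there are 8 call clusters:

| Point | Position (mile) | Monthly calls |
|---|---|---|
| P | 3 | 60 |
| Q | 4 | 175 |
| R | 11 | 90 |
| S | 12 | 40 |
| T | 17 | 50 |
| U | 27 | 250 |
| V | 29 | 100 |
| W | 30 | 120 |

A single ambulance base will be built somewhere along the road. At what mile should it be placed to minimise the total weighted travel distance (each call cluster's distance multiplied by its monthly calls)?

x = 27

For a sum of weighted absolute distances on a line, the optimum is the weighted median (not the mean). Total weight W = 885; half-weight = 442.5.
Sort by position and accumulate weight:
  mile 3 (P, w=60) → cum 60
  mile 4 (Q, w=175) → cum 235
  mile 11 (R, w=90) → cum 325
  mile 12 (S, w=40) → cum 365
  mile 17 (T, w=50) → cum 415
  mile 27 (U, w=250) → cum 665  ≥ 442.5 → median here
  mile 29 (V, w=100) → cum 765
  mile 30 (W, w=120) → cum 885
Optimal location: mile 27.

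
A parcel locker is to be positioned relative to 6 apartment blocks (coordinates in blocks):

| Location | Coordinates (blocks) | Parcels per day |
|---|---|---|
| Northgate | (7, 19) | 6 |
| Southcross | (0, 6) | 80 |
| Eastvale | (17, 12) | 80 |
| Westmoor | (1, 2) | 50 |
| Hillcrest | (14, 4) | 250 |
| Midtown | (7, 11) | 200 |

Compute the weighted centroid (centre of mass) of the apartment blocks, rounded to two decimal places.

The minimiser of Σwᵢ‖p−pᵢ‖² is the weighted centroid p* = (Σwᵢpᵢ)/(Σwᵢ).
Σwᵢ = 666.
Σwᵢxᵢ = 6·7 + 80·0 + 80·17 + 50·1 + 250·14 + 200·7 = 6352.
Σwᵢyᵢ = 6·19 + 80·6 + 80·12 + 50·2 + 250·4 + 200·11 = 4854.
x* = 6352/666 = 9.54, y* = 4854/666 = 7.29.

(9.54, 7.29)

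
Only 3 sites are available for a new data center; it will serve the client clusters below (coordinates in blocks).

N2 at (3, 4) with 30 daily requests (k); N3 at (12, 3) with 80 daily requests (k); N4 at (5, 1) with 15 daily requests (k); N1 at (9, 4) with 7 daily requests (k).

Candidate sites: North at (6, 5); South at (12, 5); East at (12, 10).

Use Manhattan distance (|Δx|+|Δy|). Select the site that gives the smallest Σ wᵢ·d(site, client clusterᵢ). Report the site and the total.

South, total 653 blocks

Total weighted distance at each candidate:
  North (6, 5): total = 863
  South (12, 5): total = 653
  East (12, 10): total = 1313
Minimum is at South with total 653 blocks.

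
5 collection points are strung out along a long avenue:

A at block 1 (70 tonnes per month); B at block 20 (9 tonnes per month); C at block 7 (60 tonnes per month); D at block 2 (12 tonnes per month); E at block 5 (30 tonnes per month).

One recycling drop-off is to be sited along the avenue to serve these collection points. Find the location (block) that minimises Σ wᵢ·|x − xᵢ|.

x = 5

For a sum of weighted absolute distances on a line, the optimum is the weighted median (not the mean). Total weight W = 181; half-weight = 90.5.
Sort by position and accumulate weight:
  block 1 (A, w=70) → cum 70
  block 2 (D, w=12) → cum 82
  block 5 (E, w=30) → cum 112  ≥ 90.5 → median here
  block 7 (C, w=60) → cum 172
  block 20 (B, w=9) → cum 181
Optimal location: block 5.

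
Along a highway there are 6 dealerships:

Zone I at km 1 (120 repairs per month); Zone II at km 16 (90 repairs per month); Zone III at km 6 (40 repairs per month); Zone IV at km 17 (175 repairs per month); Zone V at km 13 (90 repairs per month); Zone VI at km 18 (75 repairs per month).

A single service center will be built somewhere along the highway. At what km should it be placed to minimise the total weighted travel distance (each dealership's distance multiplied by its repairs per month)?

x = 16

For a sum of weighted absolute distances on a line, the optimum is the weighted median (not the mean). Total weight W = 590; half-weight = 295.
Sort by position and accumulate weight:
  km 1 (Zone I, w=120) → cum 120
  km 6 (Zone III, w=40) → cum 160
  km 13 (Zone V, w=90) → cum 250
  km 16 (Zone II, w=90) → cum 340  ≥ 295 → median here
  km 17 (Zone IV, w=175) → cum 515
  km 18 (Zone VI, w=75) → cum 590
Optimal location: km 16.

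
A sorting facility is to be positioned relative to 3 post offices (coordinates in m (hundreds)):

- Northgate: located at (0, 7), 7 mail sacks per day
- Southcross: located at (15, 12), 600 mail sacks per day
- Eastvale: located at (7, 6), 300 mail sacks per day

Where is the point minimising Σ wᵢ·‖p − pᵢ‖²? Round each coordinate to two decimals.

The minimiser of Σwᵢ‖p−pᵢ‖² is the weighted centroid p* = (Σwᵢpᵢ)/(Σwᵢ).
Σwᵢ = 907.
Σwᵢxᵢ = 7·0 + 600·15 + 300·7 = 11100.
Σwᵢyᵢ = 7·7 + 600·12 + 300·6 = 9049.
x* = 11100/907 = 12.24, y* = 9049/907 = 9.98.

(12.24, 9.98)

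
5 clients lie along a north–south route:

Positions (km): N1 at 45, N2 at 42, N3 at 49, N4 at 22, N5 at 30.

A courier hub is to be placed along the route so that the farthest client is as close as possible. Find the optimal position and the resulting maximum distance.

The 1-center on a line is the midpoint of the two extreme points: leftmost at 22, rightmost at 49.
Optimal location = (22 + 49)/2 = 35.5; maximum distance = (49 − 22)/2 = 13.5.

location 35.5, max distance 13.5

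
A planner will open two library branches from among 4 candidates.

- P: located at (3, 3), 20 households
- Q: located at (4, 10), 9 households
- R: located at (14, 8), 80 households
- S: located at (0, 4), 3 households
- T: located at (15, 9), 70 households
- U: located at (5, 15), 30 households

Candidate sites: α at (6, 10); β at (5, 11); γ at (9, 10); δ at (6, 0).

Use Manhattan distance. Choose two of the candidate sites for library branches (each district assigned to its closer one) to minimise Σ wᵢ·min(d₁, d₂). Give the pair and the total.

Evaluate every pair (each demand assigned to the nearer of the two):
  {β, γ}: total = 1424
  {α, γ}: total = 1484
  {γ, δ}: total = 1515
  {α, δ}: total = 1848
  {α, β}: total = 1874
  {β, δ}: total = 2088
Best pair: {β, γ} with total 1424.

{β, γ}, total 1424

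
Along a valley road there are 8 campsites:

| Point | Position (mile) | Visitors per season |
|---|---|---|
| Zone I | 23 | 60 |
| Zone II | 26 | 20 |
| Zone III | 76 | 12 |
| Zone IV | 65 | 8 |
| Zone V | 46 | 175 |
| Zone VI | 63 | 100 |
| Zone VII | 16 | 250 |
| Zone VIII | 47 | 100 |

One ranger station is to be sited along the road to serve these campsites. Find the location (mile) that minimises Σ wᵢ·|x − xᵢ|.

x = 46

For a sum of weighted absolute distances on a line, the optimum is the weighted median (not the mean). Total weight W = 725; half-weight = 362.5.
Sort by position and accumulate weight:
  mile 16 (Zone VII, w=250) → cum 250
  mile 23 (Zone I, w=60) → cum 310
  mile 26 (Zone II, w=20) → cum 330
  mile 46 (Zone V, w=175) → cum 505  ≥ 362.5 → median here
  mile 47 (Zone VIII, w=100) → cum 605
  mile 63 (Zone VI, w=100) → cum 705
  mile 65 (Zone IV, w=8) → cum 713
  mile 76 (Zone III, w=12) → cum 725
Optimal location: mile 46.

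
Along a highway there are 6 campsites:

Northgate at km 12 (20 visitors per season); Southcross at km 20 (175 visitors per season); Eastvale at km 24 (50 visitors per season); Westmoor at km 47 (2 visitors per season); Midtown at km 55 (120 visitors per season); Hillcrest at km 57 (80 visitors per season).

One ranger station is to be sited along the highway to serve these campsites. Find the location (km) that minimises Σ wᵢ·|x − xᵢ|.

For a sum of weighted absolute distances on a line, the optimum is the weighted median (not the mean). Total weight W = 447; half-weight = 223.5.
Sort by position and accumulate weight:
  km 12 (Northgate, w=20) → cum 20
  km 20 (Southcross, w=175) → cum 195
  km 24 (Eastvale, w=50) → cum 245  ≥ 223.5 → median here
  km 47 (Westmoor, w=2) → cum 247
  km 55 (Midtown, w=120) → cum 367
  km 57 (Hillcrest, w=80) → cum 447
Optimal location: km 24.

x = 24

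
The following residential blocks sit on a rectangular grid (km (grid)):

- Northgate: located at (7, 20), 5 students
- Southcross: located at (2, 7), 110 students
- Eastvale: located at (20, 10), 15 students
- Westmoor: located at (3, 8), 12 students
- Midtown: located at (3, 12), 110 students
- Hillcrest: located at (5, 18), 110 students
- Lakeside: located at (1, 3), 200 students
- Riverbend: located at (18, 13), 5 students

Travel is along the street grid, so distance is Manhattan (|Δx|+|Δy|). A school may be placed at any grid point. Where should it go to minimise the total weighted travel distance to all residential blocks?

(2, 7)

Manhattan distance separates: Σwᵢ(|x−xᵢ|+|y−yᵢ|) = Σwᵢ|x−xᵢ| + Σwᵢ|y−yᵢ|, so x and y are optimised independently as 1-D weighted medians.
Total weight W = 567; half = 283.5.
x-coordinate, sorted with cumulative weight:
  x=1 (Lakeside, w=200) cum 200
  x=2 (Southcross, w=110) cum 310  ← median
  x=3 (Westmoor, w=12) cum 322
  x=3 (Midtown, w=110) cum 432
  x=5 (Hillcrest, w=110) cum 542
  x=7 (Northgate, w=5) cum 547
  x=18 (Riverbend, w=5) cum 552
  x=20 (Eastvale, w=15) cum 567
⇒ x* = 2
y-coordinate, sorted with cumulative weight:
  y=3 (Lakeside, w=200) cum 200
  y=7 (Southcross, w=110) cum 310  ← median
  y=8 (Westmoor, w=12) cum 322
  y=10 (Eastvale, w=15) cum 337
  y=12 (Midtown, w=110) cum 447
  y=13 (Riverbend, w=5) cum 452
  y=18 (Hillcrest, w=110) cum 562
  y=20 (Northgate, w=5) cum 567
⇒ y* = 7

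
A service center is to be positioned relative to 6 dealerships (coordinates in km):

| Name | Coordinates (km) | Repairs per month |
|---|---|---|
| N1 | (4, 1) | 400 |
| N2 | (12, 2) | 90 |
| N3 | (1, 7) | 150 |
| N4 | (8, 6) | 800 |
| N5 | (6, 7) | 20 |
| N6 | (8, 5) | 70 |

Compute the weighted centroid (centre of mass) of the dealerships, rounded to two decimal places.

(6.48, 4.52)

The minimiser of Σwᵢ‖p−pᵢ‖² is the weighted centroid p* = (Σwᵢpᵢ)/(Σwᵢ).
Σwᵢ = 1530.
Σwᵢxᵢ = 400·4 + 90·12 + 150·1 + 800·8 + 20·6 + 70·8 = 9910.
Σwᵢyᵢ = 400·1 + 90·2 + 150·7 + 800·6 + 20·7 + 70·5 = 6920.
x* = 9910/1530 = 6.48, y* = 6920/1530 = 4.52.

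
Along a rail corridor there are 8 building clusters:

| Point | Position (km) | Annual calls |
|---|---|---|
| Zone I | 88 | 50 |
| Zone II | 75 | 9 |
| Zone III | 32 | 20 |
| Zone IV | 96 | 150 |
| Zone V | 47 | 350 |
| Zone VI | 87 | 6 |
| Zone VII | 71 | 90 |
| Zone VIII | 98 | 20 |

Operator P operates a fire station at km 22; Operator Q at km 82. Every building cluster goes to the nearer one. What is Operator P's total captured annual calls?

370

The indifferent point is the midpoint (22+82)/2 = 52; building clusters left of it (closer to Operator P at 22) go to Operator P, those right go to Operator Q.
  Zone III at 32 (w=20) → Operator P
  Zone V at 47 (w=350) → Operator P
  Zone VII at 71 (w=90) → Operator Q
  Zone II at 75 (w=9) → Operator Q
  Zone VI at 87 (w=6) → Operator Q
  Zone I at 88 (w=50) → Operator Q
  Zone IV at 96 (w=150) → Operator Q
  Zone VIII at 98 (w=20) → Operator Q
Operator P captures 370; Operator Q captures 325.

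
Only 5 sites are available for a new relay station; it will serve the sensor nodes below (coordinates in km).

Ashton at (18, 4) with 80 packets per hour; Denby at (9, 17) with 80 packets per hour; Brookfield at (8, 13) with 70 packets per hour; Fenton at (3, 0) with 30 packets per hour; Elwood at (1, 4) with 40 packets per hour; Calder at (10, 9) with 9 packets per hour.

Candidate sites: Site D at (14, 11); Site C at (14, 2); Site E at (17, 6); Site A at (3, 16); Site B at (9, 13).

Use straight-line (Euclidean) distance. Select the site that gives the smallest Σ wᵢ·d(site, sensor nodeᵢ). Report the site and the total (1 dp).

Total weighted distance at each candidate:
  Site D (14, 11): total = 2810.1
  Site C (14, 2): total = 3433.9
  Site E (17, 6): total = 3235.6
  Site A (3, 16): total = 3487.3
  Site B (9, 13): total = 2356.5
Minimum is at Site B with total 2356.5 km.

Site B, total 2356.5 km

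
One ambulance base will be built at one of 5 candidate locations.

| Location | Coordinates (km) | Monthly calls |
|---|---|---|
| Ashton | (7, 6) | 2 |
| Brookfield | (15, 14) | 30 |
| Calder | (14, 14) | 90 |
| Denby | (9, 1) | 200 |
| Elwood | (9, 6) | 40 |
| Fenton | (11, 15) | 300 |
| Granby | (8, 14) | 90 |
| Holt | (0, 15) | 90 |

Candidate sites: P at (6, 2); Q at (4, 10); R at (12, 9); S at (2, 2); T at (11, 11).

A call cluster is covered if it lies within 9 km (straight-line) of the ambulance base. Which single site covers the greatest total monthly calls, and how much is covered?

R, covering 752

Coverage radius r = 9 km; a point is covered iff (Δx)²+(Δy)² ≤ 9² = 81.
  P (6, 2): covers {Ashton, Denby, Elwood} → 242
  Q (4, 10): covers {Ashton, Elwood, Fenton, Granby, Holt} → 522
  R (12, 9): covers {Ashton, Brookfield, Calder, Denby, Elwood, Fenton, Granby} → 752
  S (2, 2): covers {Ashton, Denby, Elwood} → 242
  T (11, 11): covers {Ashton, Brookfield, Calder, Elwood, Fenton, Granby} → 552
Maximum coverage at R: 752 monthly calls.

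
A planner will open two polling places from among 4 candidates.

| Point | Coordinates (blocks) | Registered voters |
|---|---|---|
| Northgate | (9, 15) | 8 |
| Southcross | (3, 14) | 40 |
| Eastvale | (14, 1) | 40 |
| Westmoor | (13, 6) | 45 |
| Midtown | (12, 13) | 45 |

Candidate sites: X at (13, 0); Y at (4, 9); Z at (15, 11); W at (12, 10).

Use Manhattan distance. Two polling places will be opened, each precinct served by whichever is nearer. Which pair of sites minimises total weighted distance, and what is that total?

Evaluate every pair (each demand assigned to the nearer of the two):
  {X, W}: total = 1024
  {Y, W}: total = 1104
  {X, Y}: total = 1218
  {X, Z}: total = 1255
  {Y, Z}: total = 1300
  {Z, W}: total = 1384
Best pair: {X, W} with total 1024.

{X, W}, total 1024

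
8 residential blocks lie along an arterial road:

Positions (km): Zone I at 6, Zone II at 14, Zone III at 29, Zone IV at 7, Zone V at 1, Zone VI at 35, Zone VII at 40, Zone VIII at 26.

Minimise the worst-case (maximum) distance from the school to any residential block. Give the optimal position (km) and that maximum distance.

location 20.5, max distance 19.5

The 1-center on a line is the midpoint of the two extreme points: leftmost at 1, rightmost at 40.
Optimal location = (1 + 40)/2 = 20.5; maximum distance = (40 − 1)/2 = 19.5.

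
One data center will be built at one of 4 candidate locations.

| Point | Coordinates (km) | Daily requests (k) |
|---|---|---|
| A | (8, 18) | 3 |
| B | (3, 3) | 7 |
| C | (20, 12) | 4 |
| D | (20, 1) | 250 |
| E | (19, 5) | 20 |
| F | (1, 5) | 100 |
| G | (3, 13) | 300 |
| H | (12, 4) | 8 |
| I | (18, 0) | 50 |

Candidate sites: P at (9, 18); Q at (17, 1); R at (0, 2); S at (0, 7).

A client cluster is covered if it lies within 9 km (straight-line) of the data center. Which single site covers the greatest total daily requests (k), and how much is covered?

S, covering 407

Coverage radius r = 9 km; a point is covered iff (Δx)²+(Δy)² ≤ 9² = 81.
  P (9, 18): covers {A, G} → 303
  Q (17, 1): covers {D, E, H, I} → 328
  R (0, 2): covers {B, F} → 107
  S (0, 7): covers {B, F, G} → 407
Maximum coverage at S: 407 daily requests (k).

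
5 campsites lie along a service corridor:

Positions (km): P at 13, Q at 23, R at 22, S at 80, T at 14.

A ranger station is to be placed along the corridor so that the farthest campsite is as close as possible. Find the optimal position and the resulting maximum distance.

The 1-center on a line is the midpoint of the two extreme points: leftmost at 13, rightmost at 80.
Optimal location = (13 + 80)/2 = 46.5; maximum distance = (80 − 13)/2 = 33.5.

location 46.5, max distance 33.5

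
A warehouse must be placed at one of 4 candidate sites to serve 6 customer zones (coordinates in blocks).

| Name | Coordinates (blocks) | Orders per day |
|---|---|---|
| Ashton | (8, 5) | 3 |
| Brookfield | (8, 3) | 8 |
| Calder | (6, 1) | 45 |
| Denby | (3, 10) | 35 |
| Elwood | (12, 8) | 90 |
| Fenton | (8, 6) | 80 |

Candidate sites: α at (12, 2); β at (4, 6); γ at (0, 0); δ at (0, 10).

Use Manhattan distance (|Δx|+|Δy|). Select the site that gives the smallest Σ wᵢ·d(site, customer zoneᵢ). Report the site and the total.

Total weighted distance at each candidate:
  α (12, 2): total = 2151
  β (4, 6): total = 1781
  γ (0, 0): total = 3817
  δ (0, 10): total = 3159
Minimum is at β with total 1781 blocks.

β, total 1781 blocks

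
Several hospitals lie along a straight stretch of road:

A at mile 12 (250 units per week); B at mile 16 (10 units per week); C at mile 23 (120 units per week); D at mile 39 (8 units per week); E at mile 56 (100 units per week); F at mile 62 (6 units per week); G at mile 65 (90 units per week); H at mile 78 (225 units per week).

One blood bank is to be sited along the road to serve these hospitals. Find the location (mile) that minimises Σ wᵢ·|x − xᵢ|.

For a sum of weighted absolute distances on a line, the optimum is the weighted median (not the mean). Total weight W = 809; half-weight = 404.5.
Sort by position and accumulate weight:
  mile 12 (A, w=250) → cum 250
  mile 16 (B, w=10) → cum 260
  mile 23 (C, w=120) → cum 380
  mile 39 (D, w=8) → cum 388
  mile 56 (E, w=100) → cum 488  ≥ 404.5 → median here
  mile 62 (F, w=6) → cum 494
  mile 65 (G, w=90) → cum 584
  mile 78 (H, w=225) → cum 809
Optimal location: mile 56.

x = 56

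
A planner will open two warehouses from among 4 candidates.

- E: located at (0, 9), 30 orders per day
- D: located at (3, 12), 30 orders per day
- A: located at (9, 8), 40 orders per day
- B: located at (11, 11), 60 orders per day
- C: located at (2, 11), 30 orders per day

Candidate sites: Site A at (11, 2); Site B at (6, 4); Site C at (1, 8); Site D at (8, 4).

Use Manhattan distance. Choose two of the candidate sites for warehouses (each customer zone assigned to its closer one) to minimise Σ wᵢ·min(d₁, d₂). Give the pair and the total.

{Site C, Site D}, total 1160

Evaluate every pair (each demand assigned to the nearer of the two):
  {Site C, Site D}: total = 1160
  {Site A, Site C}: total = 1220
  {Site B, Site C}: total = 1360
  {Site B, Site D}: total = 1790
  {Site A, Site B}: total = 1810
  {Site A, Site D}: total = 1910
Best pair: {Site C, Site D} with total 1160.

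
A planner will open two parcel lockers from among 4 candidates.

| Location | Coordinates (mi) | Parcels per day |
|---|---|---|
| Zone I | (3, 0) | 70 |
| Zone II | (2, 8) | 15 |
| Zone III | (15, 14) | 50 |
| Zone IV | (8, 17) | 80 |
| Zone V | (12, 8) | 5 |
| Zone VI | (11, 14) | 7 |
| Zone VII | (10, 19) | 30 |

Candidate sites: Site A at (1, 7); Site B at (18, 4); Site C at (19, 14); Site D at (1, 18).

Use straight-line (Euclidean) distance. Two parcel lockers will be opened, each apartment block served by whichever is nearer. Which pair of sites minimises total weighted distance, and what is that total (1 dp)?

{Site A, Site C}, total 2053.9

Evaluate every pair (each demand assigned to the nearer of the two):
  {Site A, Site C}: total = 2053.9
  {Site A, Site D}: total = 2226.8
  {Site C, Site D}: total = 2557.9
  {Site A, Site B}: total = 2600.9
  {Site B, Site D}: total = 2708.3
  {Site B, Site C}: total = 2847.1
Best pair: {Site A, Site C} with total 2053.9.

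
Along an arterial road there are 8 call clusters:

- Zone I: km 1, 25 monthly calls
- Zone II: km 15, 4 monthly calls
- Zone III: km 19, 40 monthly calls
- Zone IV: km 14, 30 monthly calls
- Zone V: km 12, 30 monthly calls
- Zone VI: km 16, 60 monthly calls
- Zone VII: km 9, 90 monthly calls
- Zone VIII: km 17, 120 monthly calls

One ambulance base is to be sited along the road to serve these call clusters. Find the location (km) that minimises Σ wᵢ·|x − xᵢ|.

For a sum of weighted absolute distances on a line, the optimum is the weighted median (not the mean). Total weight W = 399; half-weight = 199.5.
Sort by position and accumulate weight:
  km 1 (Zone I, w=25) → cum 25
  km 9 (Zone VII, w=90) → cum 115
  km 12 (Zone V, w=30) → cum 145
  km 14 (Zone IV, w=30) → cum 175
  km 15 (Zone II, w=4) → cum 179
  km 16 (Zone VI, w=60) → cum 239  ≥ 199.5 → median here
  km 17 (Zone VIII, w=120) → cum 359
  km 19 (Zone III, w=40) → cum 399
Optimal location: km 16.

x = 16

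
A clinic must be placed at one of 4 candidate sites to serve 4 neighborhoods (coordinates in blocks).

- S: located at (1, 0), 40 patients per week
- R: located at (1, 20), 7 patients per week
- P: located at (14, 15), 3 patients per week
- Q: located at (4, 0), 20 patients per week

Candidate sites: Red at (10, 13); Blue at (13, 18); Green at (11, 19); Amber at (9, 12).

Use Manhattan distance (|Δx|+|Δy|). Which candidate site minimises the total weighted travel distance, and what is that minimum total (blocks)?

Amber, total 1276 blocks

Total weighted distance at each candidate:
  Red (10, 13): total = 1390
  Blue (13, 18): total = 1850
  Green (11, 19): total = 1778
  Amber (9, 12): total = 1276
Minimum is at Amber with total 1276 blocks.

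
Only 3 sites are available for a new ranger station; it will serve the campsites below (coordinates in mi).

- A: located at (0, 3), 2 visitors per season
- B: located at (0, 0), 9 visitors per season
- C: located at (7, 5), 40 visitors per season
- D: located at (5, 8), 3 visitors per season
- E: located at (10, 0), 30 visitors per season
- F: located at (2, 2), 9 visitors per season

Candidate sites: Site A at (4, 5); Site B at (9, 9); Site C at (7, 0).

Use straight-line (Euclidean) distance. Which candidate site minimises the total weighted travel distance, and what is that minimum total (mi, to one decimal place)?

Site C, total 441.4 mi

Total weighted distance at each candidate:
  Site A (4, 5): total = 462.8
  Site B (9, 9): total = 688.2
  Site C (7, 0): total = 441.4
Minimum is at Site C with total 441.4 mi.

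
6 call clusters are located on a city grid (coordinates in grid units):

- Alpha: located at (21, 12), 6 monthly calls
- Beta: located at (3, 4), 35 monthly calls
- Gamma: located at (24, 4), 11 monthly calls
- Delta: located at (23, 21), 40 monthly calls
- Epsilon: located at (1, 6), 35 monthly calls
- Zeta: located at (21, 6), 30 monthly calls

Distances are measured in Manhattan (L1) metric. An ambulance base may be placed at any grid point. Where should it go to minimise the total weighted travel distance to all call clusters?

(21, 6)

Manhattan distance separates: Σwᵢ(|x−xᵢ|+|y−yᵢ|) = Σwᵢ|x−xᵢ| + Σwᵢ|y−yᵢ|, so x and y are optimised independently as 1-D weighted medians.
Total weight W = 157; half = 78.5.
x-coordinate, sorted with cumulative weight:
  x=1 (Epsilon, w=35) cum 35
  x=3 (Beta, w=35) cum 70
  x=21 (Alpha, w=6) cum 76
  x=21 (Zeta, w=30) cum 106  ← median
  x=23 (Delta, w=40) cum 146
  x=24 (Gamma, w=11) cum 157
⇒ x* = 21
y-coordinate, sorted with cumulative weight:
  y=4 (Beta, w=35) cum 35
  y=4 (Gamma, w=11) cum 46
  y=6 (Epsilon, w=35) cum 81  ← median
  y=6 (Zeta, w=30) cum 111
  y=12 (Alpha, w=6) cum 117
  y=21 (Delta, w=40) cum 157
⇒ y* = 6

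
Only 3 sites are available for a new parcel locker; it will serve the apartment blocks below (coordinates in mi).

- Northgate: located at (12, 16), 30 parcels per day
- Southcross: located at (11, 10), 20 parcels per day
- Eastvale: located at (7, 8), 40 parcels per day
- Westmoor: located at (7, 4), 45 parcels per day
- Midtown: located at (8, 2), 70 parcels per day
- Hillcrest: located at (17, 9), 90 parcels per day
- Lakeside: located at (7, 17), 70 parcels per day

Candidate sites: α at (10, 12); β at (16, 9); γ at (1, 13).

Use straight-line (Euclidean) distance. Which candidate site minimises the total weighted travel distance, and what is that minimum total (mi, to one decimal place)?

α, total 2570.8 mi

Total weighted distance at each candidate:
  α (10, 12): total = 2570.8
  β (16, 9): total = 2846.4
  γ (1, 13): total = 4251.8
Minimum is at α with total 2570.8 mi.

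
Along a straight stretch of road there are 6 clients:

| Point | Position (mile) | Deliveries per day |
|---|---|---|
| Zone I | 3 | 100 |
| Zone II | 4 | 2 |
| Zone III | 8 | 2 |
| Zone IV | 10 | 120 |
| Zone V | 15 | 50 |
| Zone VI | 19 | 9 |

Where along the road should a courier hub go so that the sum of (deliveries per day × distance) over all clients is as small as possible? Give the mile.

For a sum of weighted absolute distances on a line, the optimum is the weighted median (not the mean). Total weight W = 283; half-weight = 141.5.
Sort by position and accumulate weight:
  mile 3 (Zone I, w=100) → cum 100
  mile 4 (Zone II, w=2) → cum 102
  mile 8 (Zone III, w=2) → cum 104
  mile 10 (Zone IV, w=120) → cum 224  ≥ 141.5 → median here
  mile 15 (Zone V, w=50) → cum 274
  mile 19 (Zone VI, w=9) → cum 283
Optimal location: mile 10.

x = 10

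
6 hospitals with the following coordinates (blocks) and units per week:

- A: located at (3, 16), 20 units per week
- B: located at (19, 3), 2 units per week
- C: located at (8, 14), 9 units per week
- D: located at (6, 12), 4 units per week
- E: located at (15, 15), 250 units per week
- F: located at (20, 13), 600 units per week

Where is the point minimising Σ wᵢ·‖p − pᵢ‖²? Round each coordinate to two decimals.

(18.02, 13.62)

The minimiser of Σwᵢ‖p−pᵢ‖² is the weighted centroid p* = (Σwᵢpᵢ)/(Σwᵢ).
Σwᵢ = 885.
Σwᵢxᵢ = 20·3 + 2·19 + 9·8 + 4·6 + 250·15 + 600·20 = 15944.
Σwᵢyᵢ = 20·16 + 2·3 + 9·14 + 4·12 + 250·15 + 600·13 = 12050.
x* = 15944/885 = 18.02, y* = 12050/885 = 13.62.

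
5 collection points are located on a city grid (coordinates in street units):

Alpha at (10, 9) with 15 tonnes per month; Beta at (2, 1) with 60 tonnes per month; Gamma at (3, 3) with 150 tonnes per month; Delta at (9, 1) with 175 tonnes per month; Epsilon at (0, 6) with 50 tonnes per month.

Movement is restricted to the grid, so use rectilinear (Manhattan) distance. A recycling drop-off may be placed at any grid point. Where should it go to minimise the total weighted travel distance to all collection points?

Manhattan distance separates: Σwᵢ(|x−xᵢ|+|y−yᵢ|) = Σwᵢ|x−xᵢ| + Σwᵢ|y−yᵢ|, so x and y are optimised independently as 1-D weighted medians.
Total weight W = 450; half = 225.
x-coordinate, sorted with cumulative weight:
  x=0 (Epsilon, w=50) cum 50
  x=2 (Beta, w=60) cum 110
  x=3 (Gamma, w=150) cum 260  ← median
  x=9 (Delta, w=175) cum 435
  x=10 (Alpha, w=15) cum 450
⇒ x* = 3
y-coordinate, sorted with cumulative weight:
  y=1 (Beta, w=60) cum 60
  y=1 (Delta, w=175) cum 235  ← median
  y=3 (Gamma, w=150) cum 385
  y=6 (Epsilon, w=50) cum 435
  y=9 (Alpha, w=15) cum 450
⇒ y* = 1

(3, 1)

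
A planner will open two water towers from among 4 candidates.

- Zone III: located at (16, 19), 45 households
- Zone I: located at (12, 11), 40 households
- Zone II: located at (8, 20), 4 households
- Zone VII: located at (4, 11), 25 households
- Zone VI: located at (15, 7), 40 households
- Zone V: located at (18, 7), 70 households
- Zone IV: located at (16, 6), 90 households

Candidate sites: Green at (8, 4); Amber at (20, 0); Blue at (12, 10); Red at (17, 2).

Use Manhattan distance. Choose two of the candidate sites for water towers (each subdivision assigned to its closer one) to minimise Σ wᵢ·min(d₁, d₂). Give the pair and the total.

{Blue, Red}, total 2016

Evaluate every pair (each demand assigned to the nearer of the two):
  {Blue, Red}: total = 2016
  {Green, Blue}: total = 2496
  {Amber, Blue}: total = 2496
  {Green, Red}: total = 2739
  {Amber, Red}: total = 3178
  {Green, Amber}: total = 3744
Best pair: {Blue, Red} with total 2016.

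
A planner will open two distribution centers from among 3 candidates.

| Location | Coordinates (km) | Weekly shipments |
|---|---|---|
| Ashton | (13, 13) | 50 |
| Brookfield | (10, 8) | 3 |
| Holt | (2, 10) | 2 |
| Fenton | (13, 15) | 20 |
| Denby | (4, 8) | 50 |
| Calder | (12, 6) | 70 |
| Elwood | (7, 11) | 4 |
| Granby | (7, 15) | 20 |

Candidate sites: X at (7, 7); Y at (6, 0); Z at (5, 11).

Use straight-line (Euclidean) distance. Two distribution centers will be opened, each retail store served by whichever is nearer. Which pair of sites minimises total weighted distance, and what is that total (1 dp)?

Evaluate every pair (each demand assigned to the nearer of the two):
  {X, Z}: total = 1219.5
  {X, Y}: total = 1336.5
  {Y, Z}: total = 1464.5
Best pair: {X, Z} with total 1219.5.

{X, Z}, total 1219.5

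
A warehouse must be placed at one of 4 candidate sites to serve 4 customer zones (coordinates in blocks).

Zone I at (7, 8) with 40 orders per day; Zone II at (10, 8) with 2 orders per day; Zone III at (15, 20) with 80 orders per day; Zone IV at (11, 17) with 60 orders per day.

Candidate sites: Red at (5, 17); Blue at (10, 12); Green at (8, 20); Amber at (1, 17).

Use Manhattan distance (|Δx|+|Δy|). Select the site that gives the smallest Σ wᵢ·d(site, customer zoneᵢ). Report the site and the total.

Total weighted distance at each candidate:
  Red (5, 17): total = 1868
  Blue (10, 12): total = 1688
  Green (8, 20): total = 1468
  Amber (1, 17): total = 2596
Minimum is at Green with total 1468 blocks.

Green, total 1468 blocks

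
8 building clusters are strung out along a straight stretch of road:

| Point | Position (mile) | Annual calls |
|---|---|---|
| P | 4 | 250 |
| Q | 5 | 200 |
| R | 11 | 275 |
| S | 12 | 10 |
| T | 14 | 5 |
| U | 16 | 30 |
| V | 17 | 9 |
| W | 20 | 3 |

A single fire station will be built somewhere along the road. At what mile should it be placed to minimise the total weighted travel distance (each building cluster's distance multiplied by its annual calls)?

For a sum of weighted absolute distances on a line, the optimum is the weighted median (not the mean). Total weight W = 782; half-weight = 391.
Sort by position and accumulate weight:
  mile 4 (P, w=250) → cum 250
  mile 5 (Q, w=200) → cum 450  ≥ 391 → median here
  mile 11 (R, w=275) → cum 725
  mile 12 (S, w=10) → cum 735
  mile 14 (T, w=5) → cum 740
  mile 16 (U, w=30) → cum 770
  mile 17 (V, w=9) → cum 779
  mile 20 (W, w=3) → cum 782
Optimal location: mile 5.

x = 5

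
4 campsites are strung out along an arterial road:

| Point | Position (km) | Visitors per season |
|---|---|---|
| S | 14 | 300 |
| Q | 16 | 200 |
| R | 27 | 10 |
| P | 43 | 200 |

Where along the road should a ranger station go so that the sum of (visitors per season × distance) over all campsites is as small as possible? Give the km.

x = 16

For a sum of weighted absolute distances on a line, the optimum is the weighted median (not the mean). Total weight W = 710; half-weight = 355.
Sort by position and accumulate weight:
  km 14 (S, w=300) → cum 300
  km 16 (Q, w=200) → cum 500  ≥ 355 → median here
  km 27 (R, w=10) → cum 510
  km 43 (P, w=200) → cum 710
Optimal location: km 16.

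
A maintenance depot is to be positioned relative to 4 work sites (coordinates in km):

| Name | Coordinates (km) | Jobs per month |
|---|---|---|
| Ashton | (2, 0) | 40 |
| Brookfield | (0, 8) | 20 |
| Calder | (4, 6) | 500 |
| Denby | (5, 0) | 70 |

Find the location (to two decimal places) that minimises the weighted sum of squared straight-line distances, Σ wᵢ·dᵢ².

The minimiser of Σwᵢ‖p−pᵢ‖² is the weighted centroid p* = (Σwᵢpᵢ)/(Σwᵢ).
Σwᵢ = 630.
Σwᵢxᵢ = 40·2 + 20·0 + 500·4 + 70·5 = 2430.
Σwᵢyᵢ = 40·0 + 20·8 + 500·6 + 70·0 = 3160.
x* = 2430/630 = 3.86, y* = 3160/630 = 5.02.

(3.86, 5.02)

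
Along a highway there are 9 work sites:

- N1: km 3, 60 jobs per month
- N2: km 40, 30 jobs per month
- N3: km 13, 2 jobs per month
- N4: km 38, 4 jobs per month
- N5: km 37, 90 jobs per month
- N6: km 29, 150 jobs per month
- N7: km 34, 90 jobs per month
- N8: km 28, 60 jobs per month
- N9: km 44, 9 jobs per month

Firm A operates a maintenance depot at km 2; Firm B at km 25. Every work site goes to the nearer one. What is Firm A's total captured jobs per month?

The indifferent point is the midpoint (2+25)/2 = 13.5; work sites left of it (closer to Firm A at 2) go to Firm A, those right go to Firm B.
  N1 at 3 (w=60) → Firm A
  N3 at 13 (w=2) → Firm A
  N8 at 28 (w=60) → Firm B
  N6 at 29 (w=150) → Firm B
  N7 at 34 (w=90) → Firm B
  N5 at 37 (w=90) → Firm B
  N4 at 38 (w=4) → Firm B
  N2 at 40 (w=30) → Firm B
  N9 at 44 (w=9) → Firm B
Firm A captures 62; Firm B captures 433.

62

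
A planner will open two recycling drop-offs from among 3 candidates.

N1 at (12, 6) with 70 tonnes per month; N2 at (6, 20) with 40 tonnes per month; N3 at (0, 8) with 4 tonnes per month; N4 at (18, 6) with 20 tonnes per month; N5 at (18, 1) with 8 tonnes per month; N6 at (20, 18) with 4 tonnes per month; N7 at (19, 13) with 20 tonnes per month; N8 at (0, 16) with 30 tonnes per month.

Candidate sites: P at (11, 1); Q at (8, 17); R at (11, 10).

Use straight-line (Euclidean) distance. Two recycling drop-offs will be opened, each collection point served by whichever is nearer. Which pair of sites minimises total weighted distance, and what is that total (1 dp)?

{Q, R}, total 1190.9

Evaluate every pair (each demand assigned to the nearer of the two):
  {Q, R}: total = 1190.9
  {P, Q}: total = 1301.5
  {P, R}: total = 1592.7
Best pair: {Q, R} with total 1190.9.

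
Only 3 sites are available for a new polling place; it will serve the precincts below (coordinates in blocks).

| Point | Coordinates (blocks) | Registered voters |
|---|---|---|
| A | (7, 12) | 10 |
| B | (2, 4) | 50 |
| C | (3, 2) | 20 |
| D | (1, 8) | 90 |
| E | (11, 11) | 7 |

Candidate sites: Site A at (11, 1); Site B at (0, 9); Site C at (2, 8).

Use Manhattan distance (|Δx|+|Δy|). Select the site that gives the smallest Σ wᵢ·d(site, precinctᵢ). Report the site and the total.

Site C, total 604 blocks

Total weighted distance at each candidate:
  Site A (11, 1): total = 2530
  Site B (0, 9): total = 921
  Site C (2, 8): total = 604
Minimum is at Site C with total 604 blocks.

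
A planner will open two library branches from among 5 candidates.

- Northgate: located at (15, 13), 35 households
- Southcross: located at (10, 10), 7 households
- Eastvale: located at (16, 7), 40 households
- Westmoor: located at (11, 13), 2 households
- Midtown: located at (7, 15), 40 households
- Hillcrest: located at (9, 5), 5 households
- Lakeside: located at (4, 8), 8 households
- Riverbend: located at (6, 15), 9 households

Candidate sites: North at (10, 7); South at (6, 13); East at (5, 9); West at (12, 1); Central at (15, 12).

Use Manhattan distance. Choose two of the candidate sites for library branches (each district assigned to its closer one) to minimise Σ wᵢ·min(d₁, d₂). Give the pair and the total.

Evaluate every pair (each demand assigned to the nearer of the two):
  {South, Central}: total = 583
  {East, Central}: total = 766
  {North, South}: total = 795
  {North, Central}: total = 925
  {South, West}: total = 1003
  {West, Central}: total = 1037
  {North, East}: total = 1074
  {South, East}: total = 1081
  {North, West}: total = 1279
  {East, West}: total = 1386
Best pair: {South, Central} with total 583.

{South, Central}, total 583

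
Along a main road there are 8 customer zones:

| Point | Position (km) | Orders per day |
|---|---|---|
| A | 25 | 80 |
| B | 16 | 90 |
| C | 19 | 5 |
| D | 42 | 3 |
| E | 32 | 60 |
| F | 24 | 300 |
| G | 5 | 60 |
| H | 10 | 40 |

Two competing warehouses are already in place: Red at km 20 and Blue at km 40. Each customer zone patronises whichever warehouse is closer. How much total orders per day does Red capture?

575

The indifferent point is the midpoint (20+40)/2 = 30; customer zones left of it (closer to Red at 20) go to Red, those right go to Blue.
  G at 5 (w=60) → Red
  H at 10 (w=40) → Red
  B at 16 (w=90) → Red
  C at 19 (w=5) → Red
  F at 24 (w=300) → Red
  A at 25 (w=80) → Red
  E at 32 (w=60) → Blue
  D at 42 (w=3) → Blue
Red captures 575; Blue captures 63.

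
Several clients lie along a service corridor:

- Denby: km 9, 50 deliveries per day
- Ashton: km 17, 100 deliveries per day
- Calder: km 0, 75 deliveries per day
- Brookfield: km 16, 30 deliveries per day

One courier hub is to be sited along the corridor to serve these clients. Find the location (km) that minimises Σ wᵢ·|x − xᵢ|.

For a sum of weighted absolute distances on a line, the optimum is the weighted median (not the mean). Total weight W = 255; half-weight = 127.5.
Sort by position and accumulate weight:
  km 0 (Calder, w=75) → cum 75
  km 9 (Denby, w=50) → cum 125
  km 16 (Brookfield, w=30) → cum 155  ≥ 127.5 → median here
  km 17 (Ashton, w=100) → cum 255
Optimal location: km 16.

x = 16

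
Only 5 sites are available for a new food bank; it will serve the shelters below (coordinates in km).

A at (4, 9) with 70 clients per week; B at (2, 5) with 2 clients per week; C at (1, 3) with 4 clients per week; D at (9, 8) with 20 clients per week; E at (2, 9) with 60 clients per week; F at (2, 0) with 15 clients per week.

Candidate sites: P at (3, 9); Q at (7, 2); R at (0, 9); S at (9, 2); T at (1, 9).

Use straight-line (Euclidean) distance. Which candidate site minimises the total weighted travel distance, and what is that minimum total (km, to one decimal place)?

Total weighted distance at each candidate:
  P (3, 9): total = 421.0
  Q (7, 2): total = 1292.5
  R (0, 9): total = 752.7
  S (9, 2): total = 1472.8
  T (1, 9): total = 599.3
Minimum is at P with total 421.0 km.

P, total 421.0 km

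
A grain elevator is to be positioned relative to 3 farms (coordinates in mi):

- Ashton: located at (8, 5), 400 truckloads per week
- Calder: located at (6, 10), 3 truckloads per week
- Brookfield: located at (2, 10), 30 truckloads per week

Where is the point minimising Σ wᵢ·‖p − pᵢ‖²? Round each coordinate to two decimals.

The minimiser of Σwᵢ‖p−pᵢ‖² is the weighted centroid p* = (Σwᵢpᵢ)/(Σwᵢ).
Σwᵢ = 433.
Σwᵢxᵢ = 400·8 + 3·6 + 30·2 = 3278.
Σwᵢyᵢ = 400·5 + 3·10 + 30·10 = 2330.
x* = 3278/433 = 7.57, y* = 2330/433 = 5.38.

(7.57, 5.38)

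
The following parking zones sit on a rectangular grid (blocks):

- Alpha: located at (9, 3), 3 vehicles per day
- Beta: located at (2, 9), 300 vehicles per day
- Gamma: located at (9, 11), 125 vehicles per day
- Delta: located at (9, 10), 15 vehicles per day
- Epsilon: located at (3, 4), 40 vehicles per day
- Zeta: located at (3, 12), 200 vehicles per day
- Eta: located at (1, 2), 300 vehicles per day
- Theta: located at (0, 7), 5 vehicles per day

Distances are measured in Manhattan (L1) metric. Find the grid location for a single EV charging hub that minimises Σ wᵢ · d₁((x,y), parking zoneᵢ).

Manhattan distance separates: Σwᵢ(|x−xᵢ|+|y−yᵢ|) = Σwᵢ|x−xᵢ| + Σwᵢ|y−yᵢ|, so x and y are optimised independently as 1-D weighted medians.
Total weight W = 988; half = 494.
x-coordinate, sorted with cumulative weight:
  x=0 (Theta, w=5) cum 5
  x=1 (Eta, w=300) cum 305
  x=2 (Beta, w=300) cum 605  ← median
  x=3 (Epsilon, w=40) cum 645
  x=3 (Zeta, w=200) cum 845
  x=9 (Alpha, w=3) cum 848
  x=9 (Gamma, w=125) cum 973
  x=9 (Delta, w=15) cum 988
⇒ x* = 2
y-coordinate, sorted with cumulative weight:
  y=2 (Eta, w=300) cum 300
  y=3 (Alpha, w=3) cum 303
  y=4 (Epsilon, w=40) cum 343
  y=7 (Theta, w=5) cum 348
  y=9 (Beta, w=300) cum 648  ← median
  y=10 (Delta, w=15) cum 663
  y=11 (Gamma, w=125) cum 788
  y=12 (Zeta, w=200) cum 988
⇒ y* = 9

(2, 9)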